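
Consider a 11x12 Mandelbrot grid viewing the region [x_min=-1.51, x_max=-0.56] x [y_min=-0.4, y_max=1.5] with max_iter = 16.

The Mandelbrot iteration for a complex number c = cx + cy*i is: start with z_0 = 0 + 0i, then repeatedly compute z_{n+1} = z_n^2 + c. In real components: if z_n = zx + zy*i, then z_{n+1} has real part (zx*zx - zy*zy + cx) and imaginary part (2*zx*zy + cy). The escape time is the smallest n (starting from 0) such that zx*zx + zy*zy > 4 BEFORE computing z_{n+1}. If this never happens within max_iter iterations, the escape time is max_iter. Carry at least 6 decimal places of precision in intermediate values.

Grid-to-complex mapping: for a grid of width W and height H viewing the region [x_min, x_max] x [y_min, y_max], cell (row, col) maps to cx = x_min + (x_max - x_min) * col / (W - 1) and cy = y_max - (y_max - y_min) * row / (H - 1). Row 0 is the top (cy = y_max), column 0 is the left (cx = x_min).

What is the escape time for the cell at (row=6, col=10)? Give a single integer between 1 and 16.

z_0 = 0 + 0i, c = -0.5600 + 0.4636i
Iter 1: z = -0.5600 + 0.4636i, |z|^2 = 0.5286
Iter 2: z = -0.4614 + -0.0556i, |z|^2 = 0.2159
Iter 3: z = -0.3502 + 0.5150i, |z|^2 = 0.3879
Iter 4: z = -0.7025 + 0.1029i, |z|^2 = 0.5041
Iter 5: z = -0.0770 + 0.3191i, |z|^2 = 0.1077
Iter 6: z = -0.6559 + 0.4145i, |z|^2 = 0.6019
Iter 7: z = -0.3016 + -0.0800i, |z|^2 = 0.0974
Iter 8: z = -0.4754 + 0.5119i, |z|^2 = 0.4881
Iter 9: z = -0.5960 + -0.0231i, |z|^2 = 0.3558
Iter 10: z = -0.2053 + 0.4912i, |z|^2 = 0.2834
Iter 11: z = -0.7591 + 0.2620i, |z|^2 = 0.6449
Iter 12: z = -0.0524 + 0.0659i, |z|^2 = 0.0071
Iter 13: z = -0.5616 + 0.4567i, |z|^2 = 0.5240
Iter 14: z = -0.4532 + -0.0494i, |z|^2 = 0.2078
Iter 15: z = -0.3570 + 0.5084i, |z|^2 = 0.3859

Answer: 16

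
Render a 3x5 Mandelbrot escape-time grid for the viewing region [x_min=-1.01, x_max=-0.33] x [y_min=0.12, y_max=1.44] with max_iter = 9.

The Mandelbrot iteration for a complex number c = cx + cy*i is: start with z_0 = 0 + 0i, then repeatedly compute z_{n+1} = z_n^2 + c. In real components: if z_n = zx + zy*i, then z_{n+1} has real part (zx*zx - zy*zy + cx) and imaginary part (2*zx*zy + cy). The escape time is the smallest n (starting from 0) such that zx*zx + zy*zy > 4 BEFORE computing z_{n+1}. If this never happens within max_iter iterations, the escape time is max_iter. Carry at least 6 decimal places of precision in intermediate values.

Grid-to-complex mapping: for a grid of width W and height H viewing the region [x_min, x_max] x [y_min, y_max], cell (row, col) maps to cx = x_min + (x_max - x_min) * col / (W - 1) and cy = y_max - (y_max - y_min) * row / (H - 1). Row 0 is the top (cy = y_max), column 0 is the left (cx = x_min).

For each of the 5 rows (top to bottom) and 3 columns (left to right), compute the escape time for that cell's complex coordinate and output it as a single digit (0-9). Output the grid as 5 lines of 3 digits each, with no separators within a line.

(row=0, col=0): c = -1.0100 + 1.4400i → escape time 2
(row=0, col=1): c = -0.6700 + 1.4400i → escape time 2
(row=0, col=2): c = -0.3300 + 1.4400i → escape time 2
(row=1, col=0): c = -1.0100 + 1.1100i → escape time 3
(row=1, col=1): c = -0.6700 + 1.1100i → escape time 3
(row=1, col=2): c = -0.3300 + 1.1100i → escape time 4
(row=2, col=0): c = -1.0100 + 0.7800i → escape time 3
(row=2, col=1): c = -0.6700 + 0.7800i → escape time 4
(row=2, col=2): c = -0.3300 + 0.7800i → escape time 7
(row=3, col=0): c = -1.0100 + 0.4500i → escape time 5
(row=3, col=1): c = -0.6700 + 0.4500i → escape time 9
(row=3, col=2): c = -0.3300 + 0.4500i → escape time 9
(row=4, col=0): c = -1.0100 + 0.1200i → escape time 9
(row=4, col=1): c = -0.6700 + 0.1200i → escape time 9
(row=4, col=2): c = -0.3300 + 0.1200i → escape time 9

Answer: 222
334
347
599
999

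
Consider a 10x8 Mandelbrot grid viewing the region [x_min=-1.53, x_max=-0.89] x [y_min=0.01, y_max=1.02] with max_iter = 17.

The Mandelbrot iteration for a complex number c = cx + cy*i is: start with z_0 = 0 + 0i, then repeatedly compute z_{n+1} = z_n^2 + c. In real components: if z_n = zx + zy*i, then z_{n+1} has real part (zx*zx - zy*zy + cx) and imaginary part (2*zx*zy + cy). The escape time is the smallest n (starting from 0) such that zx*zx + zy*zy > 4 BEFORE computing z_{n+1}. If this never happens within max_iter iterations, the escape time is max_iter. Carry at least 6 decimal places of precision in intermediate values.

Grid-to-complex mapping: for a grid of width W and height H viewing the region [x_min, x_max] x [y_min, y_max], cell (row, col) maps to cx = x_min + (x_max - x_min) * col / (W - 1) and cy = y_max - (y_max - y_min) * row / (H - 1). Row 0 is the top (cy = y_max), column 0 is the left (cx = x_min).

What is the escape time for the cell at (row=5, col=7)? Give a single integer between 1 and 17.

Answer: 15

Derivation:
z_0 = 0 + 0i, c = -1.0322 + 0.2986i
Iter 1: z = -1.0322 + 0.2986i, |z|^2 = 1.1546
Iter 2: z = -0.0559 + -0.3178i, |z|^2 = 0.1041
Iter 3: z = -1.1301 + 0.3341i, |z|^2 = 1.3888
Iter 4: z = 0.1333 + -0.4565i, |z|^2 = 0.2262
Iter 5: z = -1.2229 + 0.1769i, |z|^2 = 1.5267
Iter 6: z = 0.4320 + -0.1340i, |z|^2 = 0.2045
Iter 7: z = -0.8636 + 0.1828i, |z|^2 = 0.7792
Iter 8: z = -0.3199 + -0.0172i, |z|^2 = 0.1026
Iter 9: z = -0.9302 + 0.3096i, |z|^2 = 0.9611
Iter 10: z = -0.2628 + -0.2773i, |z|^2 = 0.1460
Iter 11: z = -1.0401 + 0.4443i, |z|^2 = 1.2792
Iter 12: z = -0.1479 + -0.6257i, |z|^2 = 0.4134
Iter 13: z = -1.4019 + 0.4836i, |z|^2 = 2.1991
Iter 14: z = 0.6991 + -1.0573i, |z|^2 = 1.6067
Iter 15: z = -1.6613 + -1.1799i, |z|^2 = 4.1521
Escaped at iteration 15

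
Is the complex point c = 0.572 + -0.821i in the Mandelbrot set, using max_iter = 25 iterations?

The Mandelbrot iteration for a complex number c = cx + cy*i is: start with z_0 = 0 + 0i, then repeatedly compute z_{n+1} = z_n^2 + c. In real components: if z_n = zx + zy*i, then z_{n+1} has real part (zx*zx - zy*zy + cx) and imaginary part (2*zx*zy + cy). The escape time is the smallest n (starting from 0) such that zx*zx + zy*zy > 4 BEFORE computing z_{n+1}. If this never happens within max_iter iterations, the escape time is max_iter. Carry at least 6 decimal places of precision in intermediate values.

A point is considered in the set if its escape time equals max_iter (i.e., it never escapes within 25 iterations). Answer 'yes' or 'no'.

z_0 = 0 + 0i, c = 0.5720 + -0.8210i
Iter 1: z = 0.5720 + -0.8210i, |z|^2 = 1.0012
Iter 2: z = 0.2251 + -1.7602i, |z|^2 = 3.1491
Iter 3: z = -2.4757 + -1.6136i, |z|^2 = 8.7328
Escaped at iteration 3

Answer: no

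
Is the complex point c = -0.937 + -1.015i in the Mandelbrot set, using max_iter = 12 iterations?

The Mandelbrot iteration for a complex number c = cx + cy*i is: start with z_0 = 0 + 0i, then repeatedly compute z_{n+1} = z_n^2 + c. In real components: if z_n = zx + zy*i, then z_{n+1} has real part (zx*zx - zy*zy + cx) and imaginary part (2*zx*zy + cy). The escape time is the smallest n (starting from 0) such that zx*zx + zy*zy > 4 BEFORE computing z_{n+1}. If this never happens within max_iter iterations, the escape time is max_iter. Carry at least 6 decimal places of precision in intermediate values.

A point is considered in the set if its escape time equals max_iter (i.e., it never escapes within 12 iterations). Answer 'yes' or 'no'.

Answer: no

Derivation:
z_0 = 0 + 0i, c = -0.9370 + -1.0150i
Iter 1: z = -0.9370 + -1.0150i, |z|^2 = 1.9082
Iter 2: z = -1.0893 + 0.8871i, |z|^2 = 1.9734
Iter 3: z = -0.5375 + -2.9476i, |z|^2 = 8.9771
Escaped at iteration 3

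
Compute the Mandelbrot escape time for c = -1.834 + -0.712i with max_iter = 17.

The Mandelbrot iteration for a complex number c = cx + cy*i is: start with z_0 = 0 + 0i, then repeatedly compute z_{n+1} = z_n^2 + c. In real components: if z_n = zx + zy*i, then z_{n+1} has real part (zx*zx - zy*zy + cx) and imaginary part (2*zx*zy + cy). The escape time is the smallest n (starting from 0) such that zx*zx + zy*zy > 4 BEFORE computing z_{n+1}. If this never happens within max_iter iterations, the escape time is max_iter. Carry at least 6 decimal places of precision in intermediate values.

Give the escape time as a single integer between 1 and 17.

Answer: 2

Derivation:
z_0 = 0 + 0i, c = -1.8340 + -0.7120i
Iter 1: z = -1.8340 + -0.7120i, |z|^2 = 3.8705
Iter 2: z = 1.0226 + 1.8996i, |z|^2 = 4.6543
Escaped at iteration 2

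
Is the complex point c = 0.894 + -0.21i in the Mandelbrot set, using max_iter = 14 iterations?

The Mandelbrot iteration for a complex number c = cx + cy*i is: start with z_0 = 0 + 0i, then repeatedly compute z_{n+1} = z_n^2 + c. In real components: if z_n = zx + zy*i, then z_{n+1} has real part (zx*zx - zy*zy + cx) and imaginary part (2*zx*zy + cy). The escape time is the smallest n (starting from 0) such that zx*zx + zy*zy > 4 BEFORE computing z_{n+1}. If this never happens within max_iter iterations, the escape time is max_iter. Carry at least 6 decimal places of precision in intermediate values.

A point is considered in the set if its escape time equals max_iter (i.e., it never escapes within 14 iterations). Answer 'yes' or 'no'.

Answer: no

Derivation:
z_0 = 0 + 0i, c = 0.8940 + -0.2100i
Iter 1: z = 0.8940 + -0.2100i, |z|^2 = 0.8433
Iter 2: z = 1.6491 + -0.5855i, |z|^2 = 3.0624
Iter 3: z = 3.2709 + -2.1411i, |z|^2 = 15.2827
Escaped at iteration 3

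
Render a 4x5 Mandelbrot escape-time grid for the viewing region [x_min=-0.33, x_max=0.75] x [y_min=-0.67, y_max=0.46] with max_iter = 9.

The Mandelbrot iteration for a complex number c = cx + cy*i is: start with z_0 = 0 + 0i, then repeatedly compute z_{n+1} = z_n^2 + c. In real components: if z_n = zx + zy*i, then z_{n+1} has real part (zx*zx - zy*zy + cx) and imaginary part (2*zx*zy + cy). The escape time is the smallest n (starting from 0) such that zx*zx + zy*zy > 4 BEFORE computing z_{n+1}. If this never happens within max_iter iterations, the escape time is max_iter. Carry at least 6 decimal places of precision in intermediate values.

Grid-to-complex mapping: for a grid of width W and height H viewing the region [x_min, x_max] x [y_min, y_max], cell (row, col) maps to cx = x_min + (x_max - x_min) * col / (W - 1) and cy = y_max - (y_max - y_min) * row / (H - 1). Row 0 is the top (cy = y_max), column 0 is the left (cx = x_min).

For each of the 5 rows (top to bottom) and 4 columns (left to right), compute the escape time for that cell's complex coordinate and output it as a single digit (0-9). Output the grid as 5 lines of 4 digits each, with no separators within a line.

Answer: 9983
9993
9993
9993
9973

Derivation:
(row=0, col=0): c = -0.3300 + 0.4600i → escape time 9
(row=0, col=1): c = 0.0300 + 0.4600i → escape time 9
(row=0, col=2): c = 0.3900 + 0.4600i → escape time 8
(row=0, col=3): c = 0.7500 + 0.4600i → escape time 3
(row=1, col=0): c = -0.3300 + 0.1775i → escape time 9
(row=1, col=1): c = 0.0300 + 0.1775i → escape time 9
(row=1, col=2): c = 0.3900 + 0.1775i → escape time 9
(row=1, col=3): c = 0.7500 + 0.1775i → escape time 3
(row=2, col=0): c = -0.3300 + -0.1050i → escape time 9
(row=2, col=1): c = 0.0300 + -0.1050i → escape time 9
(row=2, col=2): c = 0.3900 + -0.1050i → escape time 9
(row=2, col=3): c = 0.7500 + -0.1050i → escape time 3
(row=3, col=0): c = -0.3300 + -0.3875i → escape time 9
(row=3, col=1): c = 0.0300 + -0.3875i → escape time 9
(row=3, col=2): c = 0.3900 + -0.3875i → escape time 9
(row=3, col=3): c = 0.7500 + -0.3875i → escape time 3
(row=4, col=0): c = -0.3300 + -0.6700i → escape time 9
(row=4, col=1): c = 0.0300 + -0.6700i → escape time 9
(row=4, col=2): c = 0.3900 + -0.6700i → escape time 7
(row=4, col=3): c = 0.7500 + -0.6700i → escape time 3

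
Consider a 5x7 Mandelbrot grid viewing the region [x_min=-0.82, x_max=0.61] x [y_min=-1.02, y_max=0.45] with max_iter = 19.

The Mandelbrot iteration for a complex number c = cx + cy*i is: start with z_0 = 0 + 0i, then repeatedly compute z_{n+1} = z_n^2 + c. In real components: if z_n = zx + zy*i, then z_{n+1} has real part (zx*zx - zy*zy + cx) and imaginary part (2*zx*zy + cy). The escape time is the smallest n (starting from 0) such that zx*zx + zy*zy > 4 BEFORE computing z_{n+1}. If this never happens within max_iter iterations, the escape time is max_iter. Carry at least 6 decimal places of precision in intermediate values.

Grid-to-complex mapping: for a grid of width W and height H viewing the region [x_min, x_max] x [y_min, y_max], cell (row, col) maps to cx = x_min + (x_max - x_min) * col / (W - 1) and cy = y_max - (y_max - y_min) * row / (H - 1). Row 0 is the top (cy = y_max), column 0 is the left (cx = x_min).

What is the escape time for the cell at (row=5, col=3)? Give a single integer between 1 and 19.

z_0 = 0 + 0i, c = 0.2525 + -0.7750i
Iter 1: z = 0.2525 + -0.7750i, |z|^2 = 0.6644
Iter 2: z = -0.2844 + -1.1664i, |z|^2 = 1.4413
Iter 3: z = -1.0271 + -0.1116i, |z|^2 = 1.0673
Iter 4: z = 1.2949 + -0.5457i, |z|^2 = 1.9745
Iter 5: z = 1.6315 + -2.1882i, |z|^2 = 7.4500
Escaped at iteration 5

Answer: 5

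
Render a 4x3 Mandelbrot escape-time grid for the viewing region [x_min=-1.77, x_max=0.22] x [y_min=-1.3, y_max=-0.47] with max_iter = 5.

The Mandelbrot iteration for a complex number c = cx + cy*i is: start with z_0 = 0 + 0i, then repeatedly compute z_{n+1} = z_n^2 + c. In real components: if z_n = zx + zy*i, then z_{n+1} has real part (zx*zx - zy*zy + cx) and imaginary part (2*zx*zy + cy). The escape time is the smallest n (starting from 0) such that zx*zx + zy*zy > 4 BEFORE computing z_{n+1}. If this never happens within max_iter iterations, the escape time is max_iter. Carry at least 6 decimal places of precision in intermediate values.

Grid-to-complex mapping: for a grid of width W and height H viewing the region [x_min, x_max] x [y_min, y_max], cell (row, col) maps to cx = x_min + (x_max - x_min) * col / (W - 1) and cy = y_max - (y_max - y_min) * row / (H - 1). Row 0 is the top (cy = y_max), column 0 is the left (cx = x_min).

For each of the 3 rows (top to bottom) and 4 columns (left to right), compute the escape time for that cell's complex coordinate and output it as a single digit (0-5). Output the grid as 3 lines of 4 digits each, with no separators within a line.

(row=0, col=0): c = -1.7700 + -0.4700i → escape time 3
(row=0, col=1): c = -1.1067 + -0.4700i → escape time 5
(row=0, col=2): c = -0.4433 + -0.4700i → escape time 5
(row=0, col=3): c = 0.2200 + -0.4700i → escape time 5
(row=1, col=0): c = -1.7700 + -0.8850i → escape time 2
(row=1, col=1): c = -1.1067 + -0.8850i → escape time 3
(row=1, col=2): c = -0.4433 + -0.8850i → escape time 5
(row=1, col=3): c = 0.2200 + -0.8850i → escape time 4
(row=2, col=0): c = -1.7700 + -1.3000i → escape time 1
(row=2, col=1): c = -1.1067 + -1.3000i → escape time 2
(row=2, col=2): c = -0.4433 + -1.3000i → escape time 3
(row=2, col=3): c = 0.2200 + -1.3000i → escape time 2

Answer: 3555
2354
1232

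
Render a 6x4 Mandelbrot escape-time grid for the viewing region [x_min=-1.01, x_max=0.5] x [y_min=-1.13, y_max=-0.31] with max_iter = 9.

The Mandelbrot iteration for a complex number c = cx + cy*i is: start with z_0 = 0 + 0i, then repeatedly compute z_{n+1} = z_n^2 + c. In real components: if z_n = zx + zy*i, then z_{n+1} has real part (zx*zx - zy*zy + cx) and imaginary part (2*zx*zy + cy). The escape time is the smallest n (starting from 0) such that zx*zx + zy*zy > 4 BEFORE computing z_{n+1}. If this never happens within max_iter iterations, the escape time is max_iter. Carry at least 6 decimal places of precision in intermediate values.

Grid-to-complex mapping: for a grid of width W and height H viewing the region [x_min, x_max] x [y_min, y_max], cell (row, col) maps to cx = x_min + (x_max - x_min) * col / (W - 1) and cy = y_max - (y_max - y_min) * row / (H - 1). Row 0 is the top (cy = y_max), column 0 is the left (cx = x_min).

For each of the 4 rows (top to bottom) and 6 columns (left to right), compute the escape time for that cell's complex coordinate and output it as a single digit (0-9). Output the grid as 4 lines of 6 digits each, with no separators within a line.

Answer: 999996
569994
345953
334532

Derivation:
(row=0, col=0): c = -1.0100 + -0.3100i → escape time 9
(row=0, col=1): c = -0.7080 + -0.3100i → escape time 9
(row=0, col=2): c = -0.4060 + -0.3100i → escape time 9
(row=0, col=3): c = -0.1040 + -0.3100i → escape time 9
(row=0, col=4): c = 0.1980 + -0.3100i → escape time 9
(row=0, col=5): c = 0.5000 + -0.3100i → escape time 6
(row=1, col=0): c = -1.0100 + -0.5833i → escape time 5
(row=1, col=1): c = -0.7080 + -0.5833i → escape time 6
(row=1, col=2): c = -0.4060 + -0.5833i → escape time 9
(row=1, col=3): c = -0.1040 + -0.5833i → escape time 9
(row=1, col=4): c = 0.1980 + -0.5833i → escape time 9
(row=1, col=5): c = 0.5000 + -0.5833i → escape time 4
(row=2, col=0): c = -1.0100 + -0.8567i → escape time 3
(row=2, col=1): c = -0.7080 + -0.8567i → escape time 4
(row=2, col=2): c = -0.4060 + -0.8567i → escape time 5
(row=2, col=3): c = -0.1040 + -0.8567i → escape time 9
(row=2, col=4): c = 0.1980 + -0.8567i → escape time 5
(row=2, col=5): c = 0.5000 + -0.8567i → escape time 3
(row=3, col=0): c = -1.0100 + -1.1300i → escape time 3
(row=3, col=1): c = -0.7080 + -1.1300i → escape time 3
(row=3, col=2): c = -0.4060 + -1.1300i → escape time 4
(row=3, col=3): c = -0.1040 + -1.1300i → escape time 5
(row=3, col=4): c = 0.1980 + -1.1300i → escape time 3
(row=3, col=5): c = 0.5000 + -1.1300i → escape time 2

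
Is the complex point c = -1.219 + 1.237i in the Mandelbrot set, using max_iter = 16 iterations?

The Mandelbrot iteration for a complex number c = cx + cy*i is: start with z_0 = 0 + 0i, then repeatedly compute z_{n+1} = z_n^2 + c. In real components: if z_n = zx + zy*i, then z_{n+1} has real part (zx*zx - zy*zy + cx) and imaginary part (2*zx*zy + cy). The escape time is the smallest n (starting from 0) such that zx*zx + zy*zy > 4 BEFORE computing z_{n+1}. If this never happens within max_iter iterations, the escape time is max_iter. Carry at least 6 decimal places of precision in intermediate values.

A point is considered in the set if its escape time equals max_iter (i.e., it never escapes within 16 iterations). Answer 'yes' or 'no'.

Answer: no

Derivation:
z_0 = 0 + 0i, c = -1.2190 + 1.2370i
Iter 1: z = -1.2190 + 1.2370i, |z|^2 = 3.0161
Iter 2: z = -1.2632 + -1.7788i, |z|^2 = 4.7598
Escaped at iteration 2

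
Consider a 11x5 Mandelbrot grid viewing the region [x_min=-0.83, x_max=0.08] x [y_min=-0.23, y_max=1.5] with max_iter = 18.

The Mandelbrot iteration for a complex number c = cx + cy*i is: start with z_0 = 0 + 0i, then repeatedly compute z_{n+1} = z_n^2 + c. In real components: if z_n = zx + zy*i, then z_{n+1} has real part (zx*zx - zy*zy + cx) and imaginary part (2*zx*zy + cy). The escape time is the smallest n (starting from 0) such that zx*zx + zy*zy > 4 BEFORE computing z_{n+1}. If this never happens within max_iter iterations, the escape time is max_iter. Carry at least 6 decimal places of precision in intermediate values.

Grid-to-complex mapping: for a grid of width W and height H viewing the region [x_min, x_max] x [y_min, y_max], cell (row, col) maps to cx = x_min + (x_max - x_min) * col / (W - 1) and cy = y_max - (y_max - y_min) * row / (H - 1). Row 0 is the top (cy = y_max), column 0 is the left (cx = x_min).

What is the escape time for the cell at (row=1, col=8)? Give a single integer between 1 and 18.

z_0 = 0 + 0i, c = -0.1020 + 1.0675i
Iter 1: z = -0.1020 + 1.0675i, |z|^2 = 1.1500
Iter 2: z = -1.2312 + 0.8497i, |z|^2 = 2.2378
Iter 3: z = 0.6917 + -1.0248i, |z|^2 = 1.5286
Iter 4: z = -0.6738 + -0.3502i, |z|^2 = 0.5766
Iter 5: z = 0.2293 + 1.5394i, |z|^2 = 2.4223
Iter 6: z = -2.4191 + 1.7735i, |z|^2 = 8.9976
Escaped at iteration 6

Answer: 6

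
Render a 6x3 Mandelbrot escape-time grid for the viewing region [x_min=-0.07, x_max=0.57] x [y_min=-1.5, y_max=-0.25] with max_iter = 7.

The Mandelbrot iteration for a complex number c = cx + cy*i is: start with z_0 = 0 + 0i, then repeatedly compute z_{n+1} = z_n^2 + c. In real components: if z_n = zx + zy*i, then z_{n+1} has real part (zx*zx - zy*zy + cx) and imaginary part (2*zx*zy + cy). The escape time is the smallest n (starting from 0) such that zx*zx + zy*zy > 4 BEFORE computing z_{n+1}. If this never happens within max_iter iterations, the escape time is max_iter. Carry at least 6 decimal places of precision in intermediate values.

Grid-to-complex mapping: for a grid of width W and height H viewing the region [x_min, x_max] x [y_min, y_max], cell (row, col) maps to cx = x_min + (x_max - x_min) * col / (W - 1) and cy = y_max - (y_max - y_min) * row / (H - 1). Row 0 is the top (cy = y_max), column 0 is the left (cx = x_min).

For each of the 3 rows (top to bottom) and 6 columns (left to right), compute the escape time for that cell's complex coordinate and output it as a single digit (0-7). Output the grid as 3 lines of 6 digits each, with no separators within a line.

Answer: 777774
765433
222222

Derivation:
(row=0, col=0): c = -0.0700 + -0.2500i → escape time 7
(row=0, col=1): c = 0.0580 + -0.2500i → escape time 7
(row=0, col=2): c = 0.1860 + -0.2500i → escape time 7
(row=0, col=3): c = 0.3140 + -0.2500i → escape time 7
(row=0, col=4): c = 0.4420 + -0.2500i → escape time 7
(row=0, col=5): c = 0.5700 + -0.2500i → escape time 4
(row=1, col=0): c = -0.0700 + -0.8750i → escape time 7
(row=1, col=1): c = 0.0580 + -0.8750i → escape time 6
(row=1, col=2): c = 0.1860 + -0.8750i → escape time 5
(row=1, col=3): c = 0.3140 + -0.8750i → escape time 4
(row=1, col=4): c = 0.4420 + -0.8750i → escape time 3
(row=1, col=5): c = 0.5700 + -0.8750i → escape time 3
(row=2, col=0): c = -0.0700 + -1.5000i → escape time 2
(row=2, col=1): c = 0.0580 + -1.5000i → escape time 2
(row=2, col=2): c = 0.1860 + -1.5000i → escape time 2
(row=2, col=3): c = 0.3140 + -1.5000i → escape time 2
(row=2, col=4): c = 0.4420 + -1.5000i → escape time 2
(row=2, col=5): c = 0.5700 + -1.5000i → escape time 2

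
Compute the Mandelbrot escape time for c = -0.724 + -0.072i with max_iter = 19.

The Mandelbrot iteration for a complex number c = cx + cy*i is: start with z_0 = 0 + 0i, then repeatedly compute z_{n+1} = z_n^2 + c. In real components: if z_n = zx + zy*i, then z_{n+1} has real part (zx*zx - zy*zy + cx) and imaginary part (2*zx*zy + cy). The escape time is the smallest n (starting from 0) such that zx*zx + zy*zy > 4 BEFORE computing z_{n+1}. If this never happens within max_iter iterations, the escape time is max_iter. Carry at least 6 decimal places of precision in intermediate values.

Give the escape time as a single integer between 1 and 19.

z_0 = 0 + 0i, c = -0.7240 + -0.0720i
Iter 1: z = -0.7240 + -0.0720i, |z|^2 = 0.5294
Iter 2: z = -0.2050 + 0.0323i, |z|^2 = 0.0431
Iter 3: z = -0.6830 + -0.0852i, |z|^2 = 0.4738
Iter 4: z = -0.2648 + 0.0444i, |z|^2 = 0.0721
Iter 5: z = -0.6559 + -0.0955i, |z|^2 = 0.4393
Iter 6: z = -0.3030 + 0.0533i, |z|^2 = 0.0946
Iter 7: z = -0.6351 + -0.1043i, |z|^2 = 0.4142
Iter 8: z = -0.3316 + 0.0605i, |z|^2 = 0.1136
Iter 9: z = -0.6177 + -0.1121i, |z|^2 = 0.3941
Iter 10: z = -0.3550 + 0.0665i, |z|^2 = 0.1304
Iter 11: z = -0.6024 + -0.1192i, |z|^2 = 0.3771
Iter 12: z = -0.3753 + 0.0716i, |z|^2 = 0.1460
Iter 13: z = -0.5883 + -0.1258i, |z|^2 = 0.3619
Iter 14: z = -0.3938 + 0.0760i, |z|^2 = 0.1608
Iter 15: z = -0.5747 + -0.1318i, |z|^2 = 0.3477
Iter 16: z = -0.4111 + 0.0795i, |z|^2 = 0.1753
Iter 17: z = -0.5613 + -0.1374i, |z|^2 = 0.3340
Iter 18: z = -0.4278 + 0.0822i, |z|^2 = 0.1897

Answer: 19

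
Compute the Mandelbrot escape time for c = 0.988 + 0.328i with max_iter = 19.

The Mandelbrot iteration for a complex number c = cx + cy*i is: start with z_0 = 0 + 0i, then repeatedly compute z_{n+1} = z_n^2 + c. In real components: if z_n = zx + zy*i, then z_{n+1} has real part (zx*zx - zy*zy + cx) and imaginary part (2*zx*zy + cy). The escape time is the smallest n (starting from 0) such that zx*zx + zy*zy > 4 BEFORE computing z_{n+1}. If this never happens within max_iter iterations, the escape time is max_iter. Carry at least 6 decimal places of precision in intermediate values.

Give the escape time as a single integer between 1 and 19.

Answer: 2

Derivation:
z_0 = 0 + 0i, c = 0.9880 + 0.3280i
Iter 1: z = 0.9880 + 0.3280i, |z|^2 = 1.0837
Iter 2: z = 1.8566 + 0.9761i, |z|^2 = 4.3996
Escaped at iteration 2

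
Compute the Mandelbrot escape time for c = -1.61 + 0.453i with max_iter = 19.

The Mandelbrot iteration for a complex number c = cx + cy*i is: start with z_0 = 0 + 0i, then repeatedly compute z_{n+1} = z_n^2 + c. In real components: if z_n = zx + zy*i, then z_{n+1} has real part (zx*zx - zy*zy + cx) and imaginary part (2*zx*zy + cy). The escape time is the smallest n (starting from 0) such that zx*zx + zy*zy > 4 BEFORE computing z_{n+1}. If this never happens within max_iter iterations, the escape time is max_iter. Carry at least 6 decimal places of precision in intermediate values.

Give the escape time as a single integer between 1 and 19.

z_0 = 0 + 0i, c = -1.6100 + 0.4530i
Iter 1: z = -1.6100 + 0.4530i, |z|^2 = 2.7973
Iter 2: z = 0.7769 + -1.0057i, |z|^2 = 1.6149
Iter 3: z = -2.0178 + -1.1096i, |z|^2 = 5.3026
Escaped at iteration 3

Answer: 3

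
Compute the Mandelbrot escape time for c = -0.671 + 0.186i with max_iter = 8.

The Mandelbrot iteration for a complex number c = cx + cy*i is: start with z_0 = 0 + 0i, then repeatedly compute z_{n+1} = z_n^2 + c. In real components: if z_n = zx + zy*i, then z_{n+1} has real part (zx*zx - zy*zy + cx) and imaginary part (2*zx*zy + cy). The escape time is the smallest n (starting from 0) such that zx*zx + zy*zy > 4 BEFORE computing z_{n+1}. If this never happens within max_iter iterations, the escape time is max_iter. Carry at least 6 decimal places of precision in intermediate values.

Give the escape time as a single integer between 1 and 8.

z_0 = 0 + 0i, c = -0.6710 + 0.1860i
Iter 1: z = -0.6710 + 0.1860i, |z|^2 = 0.4848
Iter 2: z = -0.2554 + -0.0636i, |z|^2 = 0.0693
Iter 3: z = -0.6098 + 0.2185i, |z|^2 = 0.4196
Iter 4: z = -0.3468 + -0.0805i, |z|^2 = 0.1268
Iter 5: z = -0.5572 + 0.2418i, |z|^2 = 0.3689
Iter 6: z = -0.4190 + -0.0835i, |z|^2 = 0.1826
Iter 7: z = -0.5024 + 0.2560i, |z|^2 = 0.3179

Answer: 8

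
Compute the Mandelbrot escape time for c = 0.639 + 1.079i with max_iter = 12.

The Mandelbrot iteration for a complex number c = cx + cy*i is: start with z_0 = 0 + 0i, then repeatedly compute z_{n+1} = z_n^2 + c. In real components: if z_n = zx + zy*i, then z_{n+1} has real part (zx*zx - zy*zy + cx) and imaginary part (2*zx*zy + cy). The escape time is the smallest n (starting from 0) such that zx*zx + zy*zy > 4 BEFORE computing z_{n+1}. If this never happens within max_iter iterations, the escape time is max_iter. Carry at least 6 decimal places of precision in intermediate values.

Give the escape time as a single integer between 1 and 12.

z_0 = 0 + 0i, c = 0.6390 + 1.0790i
Iter 1: z = 0.6390 + 1.0790i, |z|^2 = 1.5726
Iter 2: z = -0.1169 + 2.4580i, |z|^2 = 6.0552
Escaped at iteration 2

Answer: 2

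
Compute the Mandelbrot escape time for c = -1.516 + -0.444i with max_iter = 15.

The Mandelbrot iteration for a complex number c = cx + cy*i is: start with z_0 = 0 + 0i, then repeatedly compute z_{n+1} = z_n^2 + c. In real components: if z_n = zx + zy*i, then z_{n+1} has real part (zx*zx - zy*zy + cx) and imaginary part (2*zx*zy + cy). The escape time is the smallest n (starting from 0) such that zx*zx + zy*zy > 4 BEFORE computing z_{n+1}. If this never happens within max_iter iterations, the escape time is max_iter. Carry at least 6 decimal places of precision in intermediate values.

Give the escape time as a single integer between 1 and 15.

Answer: 3

Derivation:
z_0 = 0 + 0i, c = -1.5160 + -0.4440i
Iter 1: z = -1.5160 + -0.4440i, |z|^2 = 2.4954
Iter 2: z = 0.5851 + 0.9022i, |z|^2 = 1.1563
Iter 3: z = -1.9876 + 0.6118i, |z|^2 = 4.3249
Escaped at iteration 3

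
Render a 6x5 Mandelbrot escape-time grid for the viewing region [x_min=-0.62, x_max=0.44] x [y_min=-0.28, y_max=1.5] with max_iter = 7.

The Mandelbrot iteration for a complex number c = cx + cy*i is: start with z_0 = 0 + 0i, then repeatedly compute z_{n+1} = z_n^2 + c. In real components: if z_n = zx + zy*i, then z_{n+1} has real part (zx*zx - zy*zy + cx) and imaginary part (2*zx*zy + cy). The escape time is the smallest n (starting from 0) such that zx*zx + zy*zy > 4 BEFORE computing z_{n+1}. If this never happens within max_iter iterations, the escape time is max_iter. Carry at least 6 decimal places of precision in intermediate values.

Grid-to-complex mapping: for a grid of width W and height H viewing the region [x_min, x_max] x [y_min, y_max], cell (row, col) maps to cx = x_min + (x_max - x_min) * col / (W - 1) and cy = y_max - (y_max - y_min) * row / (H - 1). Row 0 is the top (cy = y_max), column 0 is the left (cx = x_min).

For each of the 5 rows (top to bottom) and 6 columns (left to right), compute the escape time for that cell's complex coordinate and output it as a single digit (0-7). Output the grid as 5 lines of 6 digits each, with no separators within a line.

(row=0, col=0): c = -0.6200 + 1.5000i → escape time 2
(row=0, col=1): c = -0.4080 + 1.5000i → escape time 2
(row=0, col=2): c = -0.1960 + 1.5000i → escape time 2
(row=0, col=3): c = 0.0160 + 1.5000i → escape time 2
(row=0, col=4): c = 0.2280 + 1.5000i → escape time 2
(row=0, col=5): c = 0.4400 + 1.5000i → escape time 2
(row=1, col=0): c = -0.6200 + 1.0550i → escape time 3
(row=1, col=1): c = -0.4080 + 1.0550i → escape time 4
(row=1, col=2): c = -0.1960 + 1.0550i → escape time 7
(row=1, col=3): c = 0.0160 + 1.0550i → escape time 4
(row=1, col=4): c = 0.2280 + 1.0550i → escape time 3
(row=1, col=5): c = 0.4400 + 1.0550i → escape time 2
(row=2, col=0): c = -0.6200 + 0.6100i → escape time 7
(row=2, col=1): c = -0.4080 + 0.6100i → escape time 7
(row=2, col=2): c = -0.1960 + 0.6100i → escape time 7
(row=2, col=3): c = 0.0160 + 0.6100i → escape time 7
(row=2, col=4): c = 0.2280 + 0.6100i → escape time 7
(row=2, col=5): c = 0.4400 + 0.6100i → escape time 5
(row=3, col=0): c = -0.6200 + 0.1650i → escape time 7
(row=3, col=1): c = -0.4080 + 0.1650i → escape time 7
(row=3, col=2): c = -0.1960 + 0.1650i → escape time 7
(row=3, col=3): c = 0.0160 + 0.1650i → escape time 7
(row=3, col=4): c = 0.2280 + 0.1650i → escape time 7
(row=3, col=5): c = 0.4400 + 0.1650i → escape time 7
(row=4, col=0): c = -0.6200 + -0.2800i → escape time 7
(row=4, col=1): c = -0.4080 + -0.2800i → escape time 7
(row=4, col=2): c = -0.1960 + -0.2800i → escape time 7
(row=4, col=3): c = 0.0160 + -0.2800i → escape time 7
(row=4, col=4): c = 0.2280 + -0.2800i → escape time 7
(row=4, col=5): c = 0.4400 + -0.2800i → escape time 7

Answer: 222222
347432
777775
777777
777777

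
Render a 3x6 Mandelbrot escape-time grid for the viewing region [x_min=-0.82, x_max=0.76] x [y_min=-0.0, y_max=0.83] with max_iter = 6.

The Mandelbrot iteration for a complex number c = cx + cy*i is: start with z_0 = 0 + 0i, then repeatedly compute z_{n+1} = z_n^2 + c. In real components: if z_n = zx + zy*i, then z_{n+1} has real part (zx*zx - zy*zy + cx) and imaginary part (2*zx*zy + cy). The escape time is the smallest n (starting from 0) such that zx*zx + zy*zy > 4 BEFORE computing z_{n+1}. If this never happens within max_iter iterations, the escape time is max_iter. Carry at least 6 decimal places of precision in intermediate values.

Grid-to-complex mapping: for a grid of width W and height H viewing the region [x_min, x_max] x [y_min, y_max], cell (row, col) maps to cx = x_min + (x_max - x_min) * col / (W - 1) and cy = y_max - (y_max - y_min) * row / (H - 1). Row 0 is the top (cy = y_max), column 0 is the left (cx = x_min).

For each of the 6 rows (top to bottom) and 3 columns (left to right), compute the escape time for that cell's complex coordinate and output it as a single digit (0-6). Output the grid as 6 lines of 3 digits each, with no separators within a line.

Answer: 462
563
663
663
663
663

Derivation:
(row=0, col=0): c = -0.8200 + 0.8300i → escape time 4
(row=0, col=1): c = -0.0300 + 0.8300i → escape time 6
(row=0, col=2): c = 0.7600 + 0.8300i → escape time 2
(row=1, col=0): c = -0.8200 + 0.6640i → escape time 5
(row=1, col=1): c = -0.0300 + 0.6640i → escape time 6
(row=1, col=2): c = 0.7600 + 0.6640i → escape time 3
(row=2, col=0): c = -0.8200 + 0.4980i → escape time 6
(row=2, col=1): c = -0.0300 + 0.4980i → escape time 6
(row=2, col=2): c = 0.7600 + 0.4980i → escape time 3
(row=3, col=0): c = -0.8200 + 0.3320i → escape time 6
(row=3, col=1): c = -0.0300 + 0.3320i → escape time 6
(row=3, col=2): c = 0.7600 + 0.3320i → escape time 3
(row=4, col=0): c = -0.8200 + 0.1660i → escape time 6
(row=4, col=1): c = -0.0300 + 0.1660i → escape time 6
(row=4, col=2): c = 0.7600 + 0.1660i → escape time 3
(row=5, col=0): c = -0.8200 + 0.0000i → escape time 6
(row=5, col=1): c = -0.0300 + 0.0000i → escape time 6
(row=5, col=2): c = 0.7600 + 0.0000i → escape time 3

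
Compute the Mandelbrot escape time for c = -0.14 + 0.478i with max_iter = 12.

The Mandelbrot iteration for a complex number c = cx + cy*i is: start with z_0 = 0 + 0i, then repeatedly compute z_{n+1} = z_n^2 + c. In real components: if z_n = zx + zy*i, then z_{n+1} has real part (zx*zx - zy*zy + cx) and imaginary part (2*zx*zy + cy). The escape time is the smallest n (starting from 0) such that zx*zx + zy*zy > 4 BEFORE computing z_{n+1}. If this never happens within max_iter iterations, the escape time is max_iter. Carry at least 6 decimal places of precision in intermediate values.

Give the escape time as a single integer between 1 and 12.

z_0 = 0 + 0i, c = -0.1400 + 0.4780i
Iter 1: z = -0.1400 + 0.4780i, |z|^2 = 0.2481
Iter 2: z = -0.3489 + 0.3442i, |z|^2 = 0.2402
Iter 3: z = -0.1367 + 0.2379i, |z|^2 = 0.0753
Iter 4: z = -0.1779 + 0.4130i, |z|^2 = 0.2022
Iter 5: z = -0.2789 + 0.3311i, |z|^2 = 0.1874
Iter 6: z = -0.1718 + 0.2933i, |z|^2 = 0.1156
Iter 7: z = -0.1965 + 0.3772i, |z|^2 = 0.1809
Iter 8: z = -0.2437 + 0.3298i, |z|^2 = 0.1681
Iter 9: z = -0.1894 + 0.3173i, |z|^2 = 0.1365
Iter 10: z = -0.2048 + 0.3578i, |z|^2 = 0.1700
Iter 11: z = -0.2261 + 0.3314i, |z|^2 = 0.1610

Answer: 12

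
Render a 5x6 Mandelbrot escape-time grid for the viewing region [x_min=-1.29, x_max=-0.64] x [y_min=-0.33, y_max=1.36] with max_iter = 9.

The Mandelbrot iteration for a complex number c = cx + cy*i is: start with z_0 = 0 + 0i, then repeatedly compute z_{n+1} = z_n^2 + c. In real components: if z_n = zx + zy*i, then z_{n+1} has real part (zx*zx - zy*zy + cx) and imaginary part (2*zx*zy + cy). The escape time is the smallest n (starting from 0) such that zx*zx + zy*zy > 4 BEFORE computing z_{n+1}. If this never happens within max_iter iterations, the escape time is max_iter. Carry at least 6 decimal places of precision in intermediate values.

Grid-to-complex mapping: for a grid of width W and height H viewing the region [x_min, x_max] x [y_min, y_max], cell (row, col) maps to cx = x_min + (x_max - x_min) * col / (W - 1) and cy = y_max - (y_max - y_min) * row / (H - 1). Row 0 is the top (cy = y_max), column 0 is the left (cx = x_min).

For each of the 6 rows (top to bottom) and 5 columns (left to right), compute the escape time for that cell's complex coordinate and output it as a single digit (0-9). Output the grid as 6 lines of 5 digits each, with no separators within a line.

Answer: 22222
33334
33448
99989
99999
89999

Derivation:
(row=0, col=0): c = -1.2900 + 1.3600i → escape time 2
(row=0, col=1): c = -1.1275 + 1.3600i → escape time 2
(row=0, col=2): c = -0.9650 + 1.3600i → escape time 2
(row=0, col=3): c = -0.8025 + 1.3600i → escape time 2
(row=0, col=4): c = -0.6400 + 1.3600i → escape time 2
(row=1, col=0): c = -1.2900 + 1.0220i → escape time 3
(row=1, col=1): c = -1.1275 + 1.0220i → escape time 3
(row=1, col=2): c = -0.9650 + 1.0220i → escape time 3
(row=1, col=3): c = -0.8025 + 1.0220i → escape time 3
(row=1, col=4): c = -0.6400 + 1.0220i → escape time 4
(row=2, col=0): c = -1.2900 + 0.6840i → escape time 3
(row=2, col=1): c = -1.1275 + 0.6840i → escape time 3
(row=2, col=2): c = -0.9650 + 0.6840i → escape time 4
(row=2, col=3): c = -0.8025 + 0.6840i → escape time 4
(row=2, col=4): c = -0.6400 + 0.6840i → escape time 8
(row=3, col=0): c = -1.2900 + 0.3460i → escape time 9
(row=3, col=1): c = -1.1275 + 0.3460i → escape time 9
(row=3, col=2): c = -0.9650 + 0.3460i → escape time 9
(row=3, col=3): c = -0.8025 + 0.3460i → escape time 8
(row=3, col=4): c = -0.6400 + 0.3460i → escape time 9
(row=4, col=0): c = -1.2900 + 0.0080i → escape time 9
(row=4, col=1): c = -1.1275 + 0.0080i → escape time 9
(row=4, col=2): c = -0.9650 + 0.0080i → escape time 9
(row=4, col=3): c = -0.8025 + 0.0080i → escape time 9
(row=4, col=4): c = -0.6400 + 0.0080i → escape time 9
(row=5, col=0): c = -1.2900 + -0.3300i → escape time 8
(row=5, col=1): c = -1.1275 + -0.3300i → escape time 9
(row=5, col=2): c = -0.9650 + -0.3300i → escape time 9
(row=5, col=3): c = -0.8025 + -0.3300i → escape time 9
(row=5, col=4): c = -0.6400 + -0.3300i → escape time 9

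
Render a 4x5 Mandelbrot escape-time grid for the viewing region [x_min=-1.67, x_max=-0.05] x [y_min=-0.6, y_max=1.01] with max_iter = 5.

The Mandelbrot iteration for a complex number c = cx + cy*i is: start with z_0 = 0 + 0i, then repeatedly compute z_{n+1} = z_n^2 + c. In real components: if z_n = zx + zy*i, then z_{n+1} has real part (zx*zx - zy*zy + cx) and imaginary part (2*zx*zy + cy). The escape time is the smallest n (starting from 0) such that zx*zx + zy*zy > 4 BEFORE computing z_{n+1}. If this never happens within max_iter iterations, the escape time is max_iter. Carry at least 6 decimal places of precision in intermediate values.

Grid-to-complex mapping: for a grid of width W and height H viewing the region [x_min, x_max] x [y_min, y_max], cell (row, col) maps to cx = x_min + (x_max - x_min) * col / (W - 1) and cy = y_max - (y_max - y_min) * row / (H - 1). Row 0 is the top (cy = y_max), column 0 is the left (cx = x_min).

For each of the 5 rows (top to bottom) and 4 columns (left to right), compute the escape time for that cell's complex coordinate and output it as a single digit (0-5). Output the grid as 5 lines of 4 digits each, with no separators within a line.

(row=0, col=0): c = -1.6700 + 1.0100i → escape time 2
(row=0, col=1): c = -1.1300 + 1.0100i → escape time 3
(row=0, col=2): c = -0.5900 + 1.0100i → escape time 4
(row=0, col=3): c = -0.0500 + 1.0100i → escape time 5
(row=1, col=0): c = -1.6700 + 0.6075i → escape time 3
(row=1, col=1): c = -1.1300 + 0.6075i → escape time 4
(row=1, col=2): c = -0.5900 + 0.6075i → escape time 5
(row=1, col=3): c = -0.0500 + 0.6075i → escape time 5
(row=2, col=0): c = -1.6700 + 0.2050i → escape time 4
(row=2, col=1): c = -1.1300 + 0.2050i → escape time 5
(row=2, col=2): c = -0.5900 + 0.2050i → escape time 5
(row=2, col=3): c = -0.0500 + 0.2050i → escape time 5
(row=3, col=0): c = -1.6700 + -0.1975i → escape time 4
(row=3, col=1): c = -1.1300 + -0.1975i → escape time 5
(row=3, col=2): c = -0.5900 + -0.1975i → escape time 5
(row=3, col=3): c = -0.0500 + -0.1975i → escape time 5
(row=4, col=0): c = -1.6700 + -0.6000i → escape time 3
(row=4, col=1): c = -1.1300 + -0.6000i → escape time 4
(row=4, col=2): c = -0.5900 + -0.6000i → escape time 5
(row=4, col=3): c = -0.0500 + -0.6000i → escape time 5

Answer: 2345
3455
4555
4555
3455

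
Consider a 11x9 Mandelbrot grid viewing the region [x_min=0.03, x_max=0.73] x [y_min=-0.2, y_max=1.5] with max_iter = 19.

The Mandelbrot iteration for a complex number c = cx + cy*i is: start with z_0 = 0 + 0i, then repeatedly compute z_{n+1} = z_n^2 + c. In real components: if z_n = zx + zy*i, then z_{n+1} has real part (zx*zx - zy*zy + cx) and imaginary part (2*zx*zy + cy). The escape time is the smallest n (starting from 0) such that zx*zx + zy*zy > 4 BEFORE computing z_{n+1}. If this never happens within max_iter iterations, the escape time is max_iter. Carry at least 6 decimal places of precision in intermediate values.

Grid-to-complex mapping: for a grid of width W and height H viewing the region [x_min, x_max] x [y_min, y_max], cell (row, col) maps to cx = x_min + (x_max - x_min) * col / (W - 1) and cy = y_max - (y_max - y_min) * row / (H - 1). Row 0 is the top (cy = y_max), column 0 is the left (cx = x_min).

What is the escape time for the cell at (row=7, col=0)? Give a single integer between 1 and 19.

Answer: 19

Derivation:
z_0 = 0 + 0i, c = 0.0300 + 0.0125i
Iter 1: z = 0.0300 + 0.0125i, |z|^2 = 0.0011
Iter 2: z = 0.0307 + 0.0132i, |z|^2 = 0.0011
Iter 3: z = 0.0308 + 0.0133i, |z|^2 = 0.0011
Iter 4: z = 0.0308 + 0.0133i, |z|^2 = 0.0011
Iter 5: z = 0.0308 + 0.0133i, |z|^2 = 0.0011
Iter 6: z = 0.0308 + 0.0133i, |z|^2 = 0.0011
Iter 7: z = 0.0308 + 0.0133i, |z|^2 = 0.0011
Iter 8: z = 0.0308 + 0.0133i, |z|^2 = 0.0011
Iter 9: z = 0.0308 + 0.0133i, |z|^2 = 0.0011
Iter 10: z = 0.0308 + 0.0133i, |z|^2 = 0.0011
Iter 11: z = 0.0308 + 0.0133i, |z|^2 = 0.0011
Iter 12: z = 0.0308 + 0.0133i, |z|^2 = 0.0011
Iter 13: z = 0.0308 + 0.0133i, |z|^2 = 0.0011
Iter 14: z = 0.0308 + 0.0133i, |z|^2 = 0.0011
Iter 15: z = 0.0308 + 0.0133i, |z|^2 = 0.0011
Iter 16: z = 0.0308 + 0.0133i, |z|^2 = 0.0011
Iter 17: z = 0.0308 + 0.0133i, |z|^2 = 0.0011
Iter 18: z = 0.0308 + 0.0133i, |z|^2 = 0.0011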